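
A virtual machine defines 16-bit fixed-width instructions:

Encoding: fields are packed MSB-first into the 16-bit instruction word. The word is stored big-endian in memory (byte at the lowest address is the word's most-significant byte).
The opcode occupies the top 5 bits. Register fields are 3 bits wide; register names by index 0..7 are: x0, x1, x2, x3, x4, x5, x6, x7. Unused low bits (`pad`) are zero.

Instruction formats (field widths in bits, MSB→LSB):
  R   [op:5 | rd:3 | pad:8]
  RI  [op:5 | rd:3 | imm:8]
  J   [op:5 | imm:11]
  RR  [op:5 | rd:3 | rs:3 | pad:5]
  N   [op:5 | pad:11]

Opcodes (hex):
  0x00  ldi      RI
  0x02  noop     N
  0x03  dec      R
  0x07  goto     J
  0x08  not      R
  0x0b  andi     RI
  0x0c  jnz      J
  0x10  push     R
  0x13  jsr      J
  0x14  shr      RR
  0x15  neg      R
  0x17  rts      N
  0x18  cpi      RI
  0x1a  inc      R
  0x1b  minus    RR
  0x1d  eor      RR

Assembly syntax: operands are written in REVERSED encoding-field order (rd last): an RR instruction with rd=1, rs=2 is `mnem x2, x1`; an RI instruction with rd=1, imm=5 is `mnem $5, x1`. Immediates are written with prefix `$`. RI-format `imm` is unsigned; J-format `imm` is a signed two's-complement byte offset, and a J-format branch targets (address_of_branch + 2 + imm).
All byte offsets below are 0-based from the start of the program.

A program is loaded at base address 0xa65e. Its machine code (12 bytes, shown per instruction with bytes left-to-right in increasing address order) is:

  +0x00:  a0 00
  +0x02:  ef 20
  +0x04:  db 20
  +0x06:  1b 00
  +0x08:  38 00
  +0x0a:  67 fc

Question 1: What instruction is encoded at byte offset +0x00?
[00] a0 00 → 0xa000
  top 5b → 0x14 → shr [RR]
  rd: (w>>8)&0x7=0x0 → x0
  rs: (w>>5)&0x7=0x0 → x0

shr x0, x0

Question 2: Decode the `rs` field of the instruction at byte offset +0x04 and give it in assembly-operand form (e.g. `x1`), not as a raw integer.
x1

[04] db 20 → 0xdb20
  top 5b → 0x1b → minus [RR]
  rd: (w>>8)&0x7=0x3 → x3
  rs: (w>>5)&0x7=0x1 → x1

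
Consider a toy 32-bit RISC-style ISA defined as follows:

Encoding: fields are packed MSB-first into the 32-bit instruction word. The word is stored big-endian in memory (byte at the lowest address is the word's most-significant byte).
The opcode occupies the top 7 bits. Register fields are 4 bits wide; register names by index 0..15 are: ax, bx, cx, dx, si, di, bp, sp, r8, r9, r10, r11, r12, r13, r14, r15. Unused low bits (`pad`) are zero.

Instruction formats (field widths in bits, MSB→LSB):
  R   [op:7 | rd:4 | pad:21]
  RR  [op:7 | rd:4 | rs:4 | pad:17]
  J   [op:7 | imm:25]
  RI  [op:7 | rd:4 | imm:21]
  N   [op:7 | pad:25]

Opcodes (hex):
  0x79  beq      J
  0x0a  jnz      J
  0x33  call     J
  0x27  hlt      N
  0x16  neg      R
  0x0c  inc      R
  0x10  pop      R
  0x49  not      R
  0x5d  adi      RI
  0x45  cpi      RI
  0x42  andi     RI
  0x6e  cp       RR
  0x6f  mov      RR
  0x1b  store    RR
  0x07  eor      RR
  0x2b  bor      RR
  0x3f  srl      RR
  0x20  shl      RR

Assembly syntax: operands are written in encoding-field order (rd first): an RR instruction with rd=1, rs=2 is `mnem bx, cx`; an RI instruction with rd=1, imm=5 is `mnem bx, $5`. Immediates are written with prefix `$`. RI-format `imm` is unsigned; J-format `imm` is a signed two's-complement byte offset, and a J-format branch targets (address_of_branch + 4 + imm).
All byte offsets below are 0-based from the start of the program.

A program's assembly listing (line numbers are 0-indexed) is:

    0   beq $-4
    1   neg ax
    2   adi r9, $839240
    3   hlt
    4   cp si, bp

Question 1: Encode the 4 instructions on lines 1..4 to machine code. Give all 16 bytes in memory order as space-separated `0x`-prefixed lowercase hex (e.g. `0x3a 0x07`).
0x2c 0x00 0x00 0x00 0xbb 0x2c 0xce 0x48 0x4e 0x00 0x00 0x00 0xdc 0x8c 0x00 0x00

line 1 (neg): pack op=0x16:7|rd=0:4|pad=0:21 = 0x2c000000; big→ 2c 00 00 00
line 2 (adi): pack op=0x5d:7|rd=9:4|imm=839240:21 = 0xbb2cce48; big→ bb 2c ce 48
line 3 (hlt): pack op=0x27:7|pad=0:25 = 0x4e000000; big→ 4e 00 00 00
line 4 (cp): pack op=0x6e:7|rd=4:4|rs=6:4|pad=0:17 = 0xdc8c0000; big→ dc 8c 00 00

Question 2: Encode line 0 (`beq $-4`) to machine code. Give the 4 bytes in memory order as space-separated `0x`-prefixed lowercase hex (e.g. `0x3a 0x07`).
line 0 (beq): pack op=0x79:7|imm=-4:25 = 0xf3fffffc; big→ f3 ff ff fc

0xf3 0xff 0xff 0xfc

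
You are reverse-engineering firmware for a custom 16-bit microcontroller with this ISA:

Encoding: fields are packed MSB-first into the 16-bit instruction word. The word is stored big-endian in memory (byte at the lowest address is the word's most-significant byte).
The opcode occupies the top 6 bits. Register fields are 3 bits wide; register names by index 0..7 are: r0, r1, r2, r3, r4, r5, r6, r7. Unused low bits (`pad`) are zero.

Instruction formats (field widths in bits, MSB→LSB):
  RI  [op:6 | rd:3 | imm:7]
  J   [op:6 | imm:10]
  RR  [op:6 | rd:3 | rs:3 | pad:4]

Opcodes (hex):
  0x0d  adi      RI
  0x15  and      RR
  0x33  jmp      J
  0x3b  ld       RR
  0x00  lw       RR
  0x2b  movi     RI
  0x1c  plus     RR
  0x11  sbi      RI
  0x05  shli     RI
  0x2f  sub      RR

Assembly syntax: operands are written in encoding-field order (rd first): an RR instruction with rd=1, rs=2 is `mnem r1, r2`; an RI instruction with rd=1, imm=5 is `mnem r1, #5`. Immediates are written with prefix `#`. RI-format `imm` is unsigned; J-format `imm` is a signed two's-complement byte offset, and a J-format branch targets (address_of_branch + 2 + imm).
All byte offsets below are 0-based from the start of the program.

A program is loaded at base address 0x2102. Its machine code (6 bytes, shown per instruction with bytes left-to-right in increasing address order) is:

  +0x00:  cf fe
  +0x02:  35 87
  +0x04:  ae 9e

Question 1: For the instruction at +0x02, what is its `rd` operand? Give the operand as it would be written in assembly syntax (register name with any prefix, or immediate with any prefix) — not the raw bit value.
off 0x02: read 35 87 as big → 0x3587
  op=0x3587>>10=0xd ⇒ adi (RI)
  rd: (w>>7)&0x7=0x3 → r3
  imm: (w>>0)&0x7f=0x7 → #7

r3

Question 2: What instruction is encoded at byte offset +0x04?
movi r5, #30

+0x04: ae 9e ⇒ word 0xae9e (big)
  opcode bits[15:10]=0x2b: movi/RI
  [9:7] rd=5 = r5
  [6:0] imm=30 = #30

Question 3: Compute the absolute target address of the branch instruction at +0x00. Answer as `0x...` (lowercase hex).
@+00  big-endian(cf fe) = 0xcffe
  opcode bits[15:10]=0x33: jmp/J
  imm: (w>>0)&0x3ff=0x3fe (s10→-2) → #-2
  target = base 0x2102 + off 0x00 + 2 + imm -2 = 0x2102

0x2102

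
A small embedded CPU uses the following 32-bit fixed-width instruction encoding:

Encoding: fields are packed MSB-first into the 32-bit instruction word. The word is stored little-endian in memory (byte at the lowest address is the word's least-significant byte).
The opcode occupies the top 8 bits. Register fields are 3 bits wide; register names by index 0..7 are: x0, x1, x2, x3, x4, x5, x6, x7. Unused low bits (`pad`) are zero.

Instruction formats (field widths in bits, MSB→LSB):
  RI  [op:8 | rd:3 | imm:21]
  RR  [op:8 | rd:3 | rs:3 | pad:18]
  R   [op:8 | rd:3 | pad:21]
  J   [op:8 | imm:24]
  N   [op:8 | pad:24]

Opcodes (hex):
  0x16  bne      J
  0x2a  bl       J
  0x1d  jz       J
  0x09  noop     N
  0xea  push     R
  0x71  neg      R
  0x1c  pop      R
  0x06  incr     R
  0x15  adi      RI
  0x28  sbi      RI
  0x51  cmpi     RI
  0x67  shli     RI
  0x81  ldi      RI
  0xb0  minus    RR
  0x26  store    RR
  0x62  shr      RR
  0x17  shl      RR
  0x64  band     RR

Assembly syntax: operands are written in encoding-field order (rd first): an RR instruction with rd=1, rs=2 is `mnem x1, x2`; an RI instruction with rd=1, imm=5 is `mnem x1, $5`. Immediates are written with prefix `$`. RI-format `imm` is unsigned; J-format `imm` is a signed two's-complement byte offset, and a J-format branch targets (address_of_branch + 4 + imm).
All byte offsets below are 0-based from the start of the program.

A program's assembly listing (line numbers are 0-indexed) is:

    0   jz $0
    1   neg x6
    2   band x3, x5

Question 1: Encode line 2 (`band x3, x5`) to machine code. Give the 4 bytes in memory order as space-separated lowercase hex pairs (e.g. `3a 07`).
00 00 74 64

2. band fields op=0x64:8|rd=3:3|rs=5:3|pad=0:18 → word 64740000h → 00 00 74 64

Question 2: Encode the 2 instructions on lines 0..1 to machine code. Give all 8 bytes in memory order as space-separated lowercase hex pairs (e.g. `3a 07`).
line 0 (jz): pack op=0x1d:8|imm=0:24 = 0x1d000000; little→ 00 00 00 1d
line 1 (neg): pack op=0x71:8|rd=6:3|pad=0:21 = 0x71c00000; little→ 00 00 c0 71

00 00 00 1d 00 00 c0 71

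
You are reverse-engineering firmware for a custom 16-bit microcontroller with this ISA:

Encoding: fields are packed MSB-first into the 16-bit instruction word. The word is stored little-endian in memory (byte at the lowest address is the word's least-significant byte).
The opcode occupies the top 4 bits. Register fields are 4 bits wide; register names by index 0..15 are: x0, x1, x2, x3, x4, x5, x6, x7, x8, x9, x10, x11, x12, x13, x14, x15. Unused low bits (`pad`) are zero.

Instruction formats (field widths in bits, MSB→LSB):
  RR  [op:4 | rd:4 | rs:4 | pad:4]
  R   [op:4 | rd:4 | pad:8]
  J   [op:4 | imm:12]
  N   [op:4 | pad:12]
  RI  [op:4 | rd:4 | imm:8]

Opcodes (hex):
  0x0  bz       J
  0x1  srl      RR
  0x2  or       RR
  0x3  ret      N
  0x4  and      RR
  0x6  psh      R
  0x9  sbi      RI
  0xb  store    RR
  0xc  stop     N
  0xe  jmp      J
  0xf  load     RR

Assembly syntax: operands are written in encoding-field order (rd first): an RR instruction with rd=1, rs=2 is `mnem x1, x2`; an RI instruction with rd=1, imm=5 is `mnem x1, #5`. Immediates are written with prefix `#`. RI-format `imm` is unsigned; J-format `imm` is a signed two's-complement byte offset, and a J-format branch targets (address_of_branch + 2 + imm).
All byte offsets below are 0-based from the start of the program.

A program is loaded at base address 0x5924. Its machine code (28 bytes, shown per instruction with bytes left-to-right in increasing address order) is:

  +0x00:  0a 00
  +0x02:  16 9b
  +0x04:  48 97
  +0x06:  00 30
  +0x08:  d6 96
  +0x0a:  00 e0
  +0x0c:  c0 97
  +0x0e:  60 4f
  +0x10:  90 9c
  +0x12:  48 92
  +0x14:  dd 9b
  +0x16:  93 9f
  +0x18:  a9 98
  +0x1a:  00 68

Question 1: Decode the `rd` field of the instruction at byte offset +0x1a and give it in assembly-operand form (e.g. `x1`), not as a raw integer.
x8

@+1a  little-endian(00 68) = 0x6800
  opcode bits[15:12]=0x6: psh/R
  [11:8] rd=8 = x8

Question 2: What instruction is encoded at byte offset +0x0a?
off 0x0a: read 00 e0 as little → 0xe000
  op=0xe000>>12=0xe ⇒ jmp (J)
  imm: (w>>0)&0xfff=0x0 → #0

jmp #0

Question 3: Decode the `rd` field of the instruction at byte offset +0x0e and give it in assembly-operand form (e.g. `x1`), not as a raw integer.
x15

+0x0e: 60 4f ⇒ word 0x4f60 (little)
  op=0x4f60>>12=0x4 ⇒ and (RR)
  [11:8] rd=15 = x15
  [7:4] rs=6 = x6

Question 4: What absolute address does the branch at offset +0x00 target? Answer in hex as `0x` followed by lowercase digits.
off 0x00: read 0a 00 as little → 0x000a
  op=0x000a>>12=0x0 ⇒ bz (J)
  imm: (w>>0)&0xfff=0xa → #10
  target = base 0x5924 + off 0x00 + 2 + imm 10 = 0x5930

0x5930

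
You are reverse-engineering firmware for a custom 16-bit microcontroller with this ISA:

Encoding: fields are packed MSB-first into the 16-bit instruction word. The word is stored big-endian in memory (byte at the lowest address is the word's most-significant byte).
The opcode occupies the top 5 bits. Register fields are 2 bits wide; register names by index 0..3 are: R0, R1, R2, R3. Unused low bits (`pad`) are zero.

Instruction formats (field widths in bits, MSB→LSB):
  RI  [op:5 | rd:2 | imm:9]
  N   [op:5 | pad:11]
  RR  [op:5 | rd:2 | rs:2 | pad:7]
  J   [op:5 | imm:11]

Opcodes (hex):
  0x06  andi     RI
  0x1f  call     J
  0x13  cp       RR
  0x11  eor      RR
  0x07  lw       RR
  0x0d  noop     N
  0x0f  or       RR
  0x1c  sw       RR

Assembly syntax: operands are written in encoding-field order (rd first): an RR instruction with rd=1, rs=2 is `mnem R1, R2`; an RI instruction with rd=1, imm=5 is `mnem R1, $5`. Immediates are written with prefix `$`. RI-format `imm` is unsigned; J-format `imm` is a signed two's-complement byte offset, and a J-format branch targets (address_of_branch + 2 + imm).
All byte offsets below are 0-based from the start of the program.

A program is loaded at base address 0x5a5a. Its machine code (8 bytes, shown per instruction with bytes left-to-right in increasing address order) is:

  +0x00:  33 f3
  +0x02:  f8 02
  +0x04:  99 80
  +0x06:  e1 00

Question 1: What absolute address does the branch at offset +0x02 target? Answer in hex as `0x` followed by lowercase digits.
0x5a60

off 0x02: read f8 02 as big → 0xf802
  top 5b → 0x1f → call [J]
  imm@[10:0]=0x2 ⇒ $2
  target = base 0x5a5a + off 0x02 + 2 + imm 2 = 0x5a60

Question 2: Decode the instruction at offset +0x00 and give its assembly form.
[00] 33 f3 → 0x33f3
  op=0x33f3>>11=0x6 ⇒ andi (RI)
  rd: (w>>9)&0x3=0x1 → R1
  imm: (w>>0)&0x1ff=0x1f3 → $499

andi R1, $499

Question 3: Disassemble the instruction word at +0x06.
sw R0, R2

off 0x06: read e1 00 as big → 0xe100
  op=0xe100>>11=0x1c ⇒ sw (RR)
  rd@[10:9]=0x0 ⇒ R0
  rs@[8:7]=0x2 ⇒ R2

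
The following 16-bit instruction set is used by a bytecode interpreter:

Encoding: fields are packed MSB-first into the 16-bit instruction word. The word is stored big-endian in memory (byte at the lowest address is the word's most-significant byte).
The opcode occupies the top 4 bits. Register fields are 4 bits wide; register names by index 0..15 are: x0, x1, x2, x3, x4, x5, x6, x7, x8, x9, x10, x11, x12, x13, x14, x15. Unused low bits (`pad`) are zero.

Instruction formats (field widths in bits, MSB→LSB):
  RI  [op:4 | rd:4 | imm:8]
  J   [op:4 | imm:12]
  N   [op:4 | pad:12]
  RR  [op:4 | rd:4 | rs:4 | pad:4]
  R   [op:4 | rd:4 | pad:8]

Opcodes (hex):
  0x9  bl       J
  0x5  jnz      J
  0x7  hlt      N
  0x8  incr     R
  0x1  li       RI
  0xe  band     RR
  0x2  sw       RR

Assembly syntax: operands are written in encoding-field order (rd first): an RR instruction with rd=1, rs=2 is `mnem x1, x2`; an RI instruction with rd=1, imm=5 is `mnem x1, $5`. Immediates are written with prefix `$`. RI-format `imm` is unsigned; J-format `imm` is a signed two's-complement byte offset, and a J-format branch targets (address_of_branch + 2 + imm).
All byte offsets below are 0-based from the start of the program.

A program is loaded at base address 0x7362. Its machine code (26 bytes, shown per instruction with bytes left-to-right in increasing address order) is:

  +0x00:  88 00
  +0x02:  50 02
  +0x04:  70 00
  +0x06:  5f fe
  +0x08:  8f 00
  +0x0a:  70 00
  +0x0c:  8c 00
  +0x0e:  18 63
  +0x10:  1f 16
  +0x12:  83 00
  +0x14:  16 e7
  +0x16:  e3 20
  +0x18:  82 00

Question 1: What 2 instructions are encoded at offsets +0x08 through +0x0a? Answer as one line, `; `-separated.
[08] 8f 00 → 0x8f00
  top 4b → 0x8 → incr [R]
  rd@[11:8]=0xf ⇒ x15
[0a] 70 00 → 0x7000
  top 4b → 0x7 → hlt [N]

incr x15; hlt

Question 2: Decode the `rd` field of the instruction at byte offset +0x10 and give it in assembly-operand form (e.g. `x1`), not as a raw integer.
x15

@+10  big-endian(1f 16) = 0x1f16
  top 4b → 0x1 → li [RI]
  rd: (w>>8)&0xf=0xf → x15
  imm: (w>>0)&0xff=0x16 → $22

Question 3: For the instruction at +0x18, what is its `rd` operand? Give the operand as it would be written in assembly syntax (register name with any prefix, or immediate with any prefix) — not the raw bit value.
[18] 82 00 → 0x8200
  op=0x8200>>12=0x8 ⇒ incr (R)
  rd@[11:8]=0x2 ⇒ x2

x2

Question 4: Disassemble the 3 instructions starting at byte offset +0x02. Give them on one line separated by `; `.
@+02  big-endian(50 02) = 0x5002
  op=0x5002>>12=0x5 ⇒ jnz (J)
  [11:0] imm=2 = $2
@+04  big-endian(70 00) = 0x7000
  op=0x7000>>12=0x7 ⇒ hlt (N)
@+06  big-endian(5f fe) = 0x5ffe
  op=0x5ffe>>12=0x5 ⇒ jnz (J)
  [11:0] imm=4094 (s12→-2) = $-2

jnz $2; hlt; jnz $-2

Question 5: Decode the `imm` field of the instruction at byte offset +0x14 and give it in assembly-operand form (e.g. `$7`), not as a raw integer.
off 0x14: read 16 e7 as big → 0x16e7
  top 4b → 0x1 → li [RI]
  [11:8] rd=6 = x6
  [7:0] imm=231 = $231

$231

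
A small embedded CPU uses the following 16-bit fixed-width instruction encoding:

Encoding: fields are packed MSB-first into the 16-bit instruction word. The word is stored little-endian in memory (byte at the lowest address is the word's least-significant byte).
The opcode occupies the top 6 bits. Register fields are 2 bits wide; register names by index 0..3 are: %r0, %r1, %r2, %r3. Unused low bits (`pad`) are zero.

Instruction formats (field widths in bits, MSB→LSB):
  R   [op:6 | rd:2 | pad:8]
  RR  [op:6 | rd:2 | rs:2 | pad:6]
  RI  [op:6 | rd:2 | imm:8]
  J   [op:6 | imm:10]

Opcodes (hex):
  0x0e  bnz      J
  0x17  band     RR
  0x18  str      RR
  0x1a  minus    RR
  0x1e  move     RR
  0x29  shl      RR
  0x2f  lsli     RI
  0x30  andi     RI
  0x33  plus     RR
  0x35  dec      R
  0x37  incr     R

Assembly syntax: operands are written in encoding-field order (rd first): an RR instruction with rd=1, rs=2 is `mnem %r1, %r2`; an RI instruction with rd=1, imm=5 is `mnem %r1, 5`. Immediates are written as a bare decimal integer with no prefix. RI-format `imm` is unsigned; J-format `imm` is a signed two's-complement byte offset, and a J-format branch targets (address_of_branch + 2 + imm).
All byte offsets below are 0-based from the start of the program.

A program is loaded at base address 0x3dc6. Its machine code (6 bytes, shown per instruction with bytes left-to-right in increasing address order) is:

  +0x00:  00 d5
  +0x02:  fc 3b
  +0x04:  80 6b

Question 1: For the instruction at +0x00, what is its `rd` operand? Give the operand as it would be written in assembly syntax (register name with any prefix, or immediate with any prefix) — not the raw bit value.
%r1

off 0x00: read 00 d5 as little → 0xd500
  op=0xd500>>10=0x35 ⇒ dec (R)
  rd: (w>>8)&0x3=0x1 → %r1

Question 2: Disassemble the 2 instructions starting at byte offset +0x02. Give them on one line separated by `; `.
bnz -4; minus %r3, %r2

[02] fc 3b → 0x3bfc
  op=0x3bfc>>10=0xe ⇒ bnz (J)
  imm@[9:0]=0x3fc (s10→-4) ⇒ -4
[04] 80 6b → 0x6b80
  op=0x6b80>>10=0x1a ⇒ minus (RR)
  rd@[9:8]=0x3 ⇒ %r3
  rs@[7:6]=0x2 ⇒ %r2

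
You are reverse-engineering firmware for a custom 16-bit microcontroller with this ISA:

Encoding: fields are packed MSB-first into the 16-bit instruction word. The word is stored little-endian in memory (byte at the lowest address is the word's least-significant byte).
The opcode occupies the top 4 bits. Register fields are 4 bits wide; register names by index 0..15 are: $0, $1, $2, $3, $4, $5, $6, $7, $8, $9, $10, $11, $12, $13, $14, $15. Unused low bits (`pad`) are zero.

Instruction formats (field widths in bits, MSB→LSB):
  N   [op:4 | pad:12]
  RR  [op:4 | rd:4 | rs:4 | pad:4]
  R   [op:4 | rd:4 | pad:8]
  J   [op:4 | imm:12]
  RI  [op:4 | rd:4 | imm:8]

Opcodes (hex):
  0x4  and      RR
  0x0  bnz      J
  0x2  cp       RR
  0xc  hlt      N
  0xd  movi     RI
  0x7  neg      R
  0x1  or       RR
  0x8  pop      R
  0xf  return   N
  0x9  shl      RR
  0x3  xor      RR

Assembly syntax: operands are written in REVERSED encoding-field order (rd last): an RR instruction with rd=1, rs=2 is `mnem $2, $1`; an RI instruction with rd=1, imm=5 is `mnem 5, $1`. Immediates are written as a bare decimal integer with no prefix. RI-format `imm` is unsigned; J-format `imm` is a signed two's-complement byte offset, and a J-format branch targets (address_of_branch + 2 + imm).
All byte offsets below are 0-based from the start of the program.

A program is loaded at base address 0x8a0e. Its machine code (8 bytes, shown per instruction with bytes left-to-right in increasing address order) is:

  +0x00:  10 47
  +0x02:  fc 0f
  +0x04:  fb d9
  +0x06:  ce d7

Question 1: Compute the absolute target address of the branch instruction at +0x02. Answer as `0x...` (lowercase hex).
0x8a0e

off 0x02: read fc 0f as little → 0x0ffc
  top 4b → 0x0 → bnz [J]
  [11:0] imm=4092 (s12→-4) = -4
  target = base 0x8a0e + off 0x02 + 2 + imm -4 = 0x8a0e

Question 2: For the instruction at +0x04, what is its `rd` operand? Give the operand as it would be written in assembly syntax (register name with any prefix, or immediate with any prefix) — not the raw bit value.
$9

off 0x04: read fb d9 as little → 0xd9fb
  op=0xd9fb>>12=0xd ⇒ movi (RI)
  rd@[11:8]=0x9 ⇒ $9
  imm@[7:0]=0xfb ⇒ 251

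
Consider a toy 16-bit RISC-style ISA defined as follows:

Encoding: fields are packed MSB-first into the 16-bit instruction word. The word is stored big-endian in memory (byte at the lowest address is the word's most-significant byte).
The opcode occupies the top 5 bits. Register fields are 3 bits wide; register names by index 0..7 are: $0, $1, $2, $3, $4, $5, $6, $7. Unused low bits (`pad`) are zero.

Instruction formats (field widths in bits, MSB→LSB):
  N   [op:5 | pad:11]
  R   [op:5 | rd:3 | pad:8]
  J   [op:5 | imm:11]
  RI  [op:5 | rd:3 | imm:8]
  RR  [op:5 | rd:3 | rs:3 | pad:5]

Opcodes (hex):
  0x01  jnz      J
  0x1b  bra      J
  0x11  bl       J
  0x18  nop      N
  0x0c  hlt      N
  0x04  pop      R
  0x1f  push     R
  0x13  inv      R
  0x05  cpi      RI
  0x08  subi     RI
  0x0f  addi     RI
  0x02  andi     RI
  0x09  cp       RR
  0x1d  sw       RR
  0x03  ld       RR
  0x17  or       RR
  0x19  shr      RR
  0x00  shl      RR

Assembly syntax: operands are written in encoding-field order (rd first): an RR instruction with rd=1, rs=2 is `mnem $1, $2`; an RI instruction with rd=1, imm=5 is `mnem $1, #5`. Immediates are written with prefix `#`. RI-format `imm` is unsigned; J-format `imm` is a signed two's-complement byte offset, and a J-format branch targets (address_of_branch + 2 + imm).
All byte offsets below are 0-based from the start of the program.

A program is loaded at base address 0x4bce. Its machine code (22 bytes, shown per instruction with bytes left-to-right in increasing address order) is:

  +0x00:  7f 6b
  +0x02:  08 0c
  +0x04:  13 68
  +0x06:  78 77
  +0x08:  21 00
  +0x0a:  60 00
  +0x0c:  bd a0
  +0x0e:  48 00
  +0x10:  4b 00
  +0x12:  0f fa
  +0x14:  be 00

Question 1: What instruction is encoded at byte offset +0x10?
cp $3, $0

off 0x10: read 4b 00 as big → 0x4b00
  top 5b → 0x9 → cp [RR]
  rd@[10:8]=0x3 ⇒ $3
  rs@[7:5]=0x0 ⇒ $0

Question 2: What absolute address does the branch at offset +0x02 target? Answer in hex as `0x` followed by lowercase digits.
off 0x02: read 08 0c as big → 0x080c
  op=0x080c>>11=0x1 ⇒ jnz (J)
  [10:0] imm=12 = #12
  target = base 0x4bce + off 0x02 + 2 + imm 12 = 0x4bde

0x4bde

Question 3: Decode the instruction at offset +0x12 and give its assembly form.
+0x12: 0f fa ⇒ word 0x0ffa (big)
  top 5b → 0x1 → jnz [J]
  imm@[10:0]=0x7fa (s11→-6) ⇒ #-6

jnz #-6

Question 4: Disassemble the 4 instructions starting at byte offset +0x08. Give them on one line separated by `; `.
@+08  big-endian(21 00) = 0x2100
  top 5b → 0x4 → pop [R]
  rd@[10:8]=0x1 ⇒ $1
@+0a  big-endian(60 00) = 0x6000
  top 5b → 0xc → hlt [N]
@+0c  big-endian(bd a0) = 0xbda0
  top 5b → 0x17 → or [RR]
  rd@[10:8]=0x5 ⇒ $5
  rs@[7:5]=0x5 ⇒ $5
@+0e  big-endian(48 00) = 0x4800
  top 5b → 0x9 → cp [RR]
  rd@[10:8]=0x0 ⇒ $0
  rs@[7:5]=0x0 ⇒ $0

pop $1; hlt; or $5, $5; cp $0, $0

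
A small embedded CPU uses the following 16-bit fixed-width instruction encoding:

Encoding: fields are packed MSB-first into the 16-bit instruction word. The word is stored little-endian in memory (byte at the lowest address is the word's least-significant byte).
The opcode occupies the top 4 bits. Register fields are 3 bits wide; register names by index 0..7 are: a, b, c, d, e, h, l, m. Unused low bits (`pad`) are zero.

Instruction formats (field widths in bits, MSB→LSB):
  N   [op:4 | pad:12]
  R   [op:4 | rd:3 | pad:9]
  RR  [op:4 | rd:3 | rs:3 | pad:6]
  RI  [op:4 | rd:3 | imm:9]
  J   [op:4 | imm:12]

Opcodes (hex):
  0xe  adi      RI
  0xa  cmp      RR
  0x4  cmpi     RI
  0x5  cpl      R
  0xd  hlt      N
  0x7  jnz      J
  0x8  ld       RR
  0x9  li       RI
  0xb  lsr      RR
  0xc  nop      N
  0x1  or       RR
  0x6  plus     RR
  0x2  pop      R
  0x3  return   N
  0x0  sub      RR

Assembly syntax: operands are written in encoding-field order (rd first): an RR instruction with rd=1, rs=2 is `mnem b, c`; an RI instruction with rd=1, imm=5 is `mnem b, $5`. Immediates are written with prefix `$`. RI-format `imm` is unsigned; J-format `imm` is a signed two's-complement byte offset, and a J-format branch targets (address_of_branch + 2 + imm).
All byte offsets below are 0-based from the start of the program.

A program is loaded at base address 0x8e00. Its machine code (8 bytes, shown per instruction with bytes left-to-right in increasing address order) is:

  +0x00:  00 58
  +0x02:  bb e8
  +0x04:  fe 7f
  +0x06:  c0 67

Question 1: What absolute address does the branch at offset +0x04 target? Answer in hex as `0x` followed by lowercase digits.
@+04  little-endian(fe 7f) = 0x7ffe
  op=0x7ffe>>12=0x7 ⇒ jnz (J)
  imm: (w>>0)&0xfff=0xffe (s12→-2) → $-2
  target = base 0x8e00 + off 0x04 + 2 + imm -2 = 0x8e04

0x8e04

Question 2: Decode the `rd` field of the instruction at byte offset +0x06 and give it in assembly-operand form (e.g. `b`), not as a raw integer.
d

off 0x06: read c0 67 as little → 0x67c0
  opcode bits[15:12]=0x6: plus/RR
  rd@[11:9]=0x3 ⇒ d
  rs@[8:6]=0x7 ⇒ m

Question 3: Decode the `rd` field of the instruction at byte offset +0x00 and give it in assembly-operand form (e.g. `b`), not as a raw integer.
+0x00: 00 58 ⇒ word 0x5800 (little)
  op=0x5800>>12=0x5 ⇒ cpl (R)
  rd@[11:9]=0x4 ⇒ e

e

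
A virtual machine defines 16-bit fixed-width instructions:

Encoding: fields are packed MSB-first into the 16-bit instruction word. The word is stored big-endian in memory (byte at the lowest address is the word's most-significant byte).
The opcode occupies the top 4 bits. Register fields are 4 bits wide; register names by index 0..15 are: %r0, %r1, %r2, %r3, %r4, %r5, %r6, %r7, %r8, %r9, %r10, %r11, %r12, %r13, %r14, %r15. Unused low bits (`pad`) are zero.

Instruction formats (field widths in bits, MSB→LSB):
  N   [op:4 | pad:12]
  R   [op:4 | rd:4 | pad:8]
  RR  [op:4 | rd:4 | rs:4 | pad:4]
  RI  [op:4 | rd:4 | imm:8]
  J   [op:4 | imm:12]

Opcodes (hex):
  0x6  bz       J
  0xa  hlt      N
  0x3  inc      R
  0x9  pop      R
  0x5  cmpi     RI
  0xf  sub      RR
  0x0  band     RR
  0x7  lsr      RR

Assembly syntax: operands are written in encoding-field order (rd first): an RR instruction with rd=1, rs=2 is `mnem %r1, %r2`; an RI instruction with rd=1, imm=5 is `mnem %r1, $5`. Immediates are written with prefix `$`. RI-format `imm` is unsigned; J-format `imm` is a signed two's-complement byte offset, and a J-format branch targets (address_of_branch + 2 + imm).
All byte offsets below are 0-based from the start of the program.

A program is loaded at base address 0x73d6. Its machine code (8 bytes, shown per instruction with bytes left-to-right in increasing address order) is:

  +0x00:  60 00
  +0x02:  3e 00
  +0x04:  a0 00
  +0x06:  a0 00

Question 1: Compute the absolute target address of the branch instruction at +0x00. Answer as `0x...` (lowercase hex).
+0x00: 60 00 ⇒ word 0x6000 (big)
  opcode bits[15:12]=0x6: bz/J
  imm@[11:0]=0x0 ⇒ $0
  target = base 0x73d6 + off 0x00 + 2 + imm 0 = 0x73d8

0x73d8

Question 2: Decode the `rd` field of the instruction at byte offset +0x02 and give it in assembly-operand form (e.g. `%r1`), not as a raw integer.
%r14

+0x02: 3e 00 ⇒ word 0x3e00 (big)
  opcode bits[15:12]=0x3: inc/R
  rd: (w>>8)&0xf=0xe → %r14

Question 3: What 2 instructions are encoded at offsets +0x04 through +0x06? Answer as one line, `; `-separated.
hlt; hlt

@+04  big-endian(a0 00) = 0xa000
  top 4b → 0xa → hlt [N]
@+06  big-endian(a0 00) = 0xa000
  top 4b → 0xa → hlt [N]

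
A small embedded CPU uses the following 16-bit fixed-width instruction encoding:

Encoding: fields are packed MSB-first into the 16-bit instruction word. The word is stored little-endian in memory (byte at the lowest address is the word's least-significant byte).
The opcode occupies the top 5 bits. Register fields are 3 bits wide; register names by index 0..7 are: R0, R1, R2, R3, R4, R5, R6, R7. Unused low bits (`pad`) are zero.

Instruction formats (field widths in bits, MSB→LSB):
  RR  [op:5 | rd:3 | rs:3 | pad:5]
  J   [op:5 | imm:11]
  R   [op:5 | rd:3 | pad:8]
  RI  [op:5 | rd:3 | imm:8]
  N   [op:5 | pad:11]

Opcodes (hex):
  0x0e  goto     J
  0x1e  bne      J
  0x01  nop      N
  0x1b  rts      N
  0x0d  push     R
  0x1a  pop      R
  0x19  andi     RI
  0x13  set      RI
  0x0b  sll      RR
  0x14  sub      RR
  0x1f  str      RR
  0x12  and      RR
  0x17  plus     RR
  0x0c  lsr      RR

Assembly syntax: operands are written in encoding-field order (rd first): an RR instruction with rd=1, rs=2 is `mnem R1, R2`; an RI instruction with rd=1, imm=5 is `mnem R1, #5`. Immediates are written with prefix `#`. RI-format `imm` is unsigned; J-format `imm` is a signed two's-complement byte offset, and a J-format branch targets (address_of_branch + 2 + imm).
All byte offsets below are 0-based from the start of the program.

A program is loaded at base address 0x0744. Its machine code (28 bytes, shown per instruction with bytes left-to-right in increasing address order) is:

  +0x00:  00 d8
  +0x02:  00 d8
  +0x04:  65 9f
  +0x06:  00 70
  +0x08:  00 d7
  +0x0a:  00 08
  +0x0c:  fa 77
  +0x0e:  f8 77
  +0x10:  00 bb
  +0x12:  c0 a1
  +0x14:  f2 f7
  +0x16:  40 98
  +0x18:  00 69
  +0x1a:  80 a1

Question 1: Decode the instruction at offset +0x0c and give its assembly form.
goto #-6

[0c] fa 77 → 0x77fa
  opcode bits[15:11]=0xe: goto/J
  imm: (w>>0)&0x7ff=0x7fa (s11→-6) → #-6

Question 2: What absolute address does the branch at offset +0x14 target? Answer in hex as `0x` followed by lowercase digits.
[14] f2 f7 → 0xf7f2
  opcode bits[15:11]=0x1e: bne/J
  imm: (w>>0)&0x7ff=0x7f2 (s11→-14) → #-14
  target = base 0x0744 + off 0x14 + 2 + imm -14 = 0x074c

0x074c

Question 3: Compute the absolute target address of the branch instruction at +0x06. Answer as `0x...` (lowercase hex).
0x074c

off 0x06: read 00 70 as little → 0x7000
  op=0x7000>>11=0xe ⇒ goto (J)
  imm@[10:0]=0x0 ⇒ #0
  target = base 0x0744 + off 0x06 + 2 + imm 0 = 0x074c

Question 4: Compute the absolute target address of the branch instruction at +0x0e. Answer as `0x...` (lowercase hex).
off 0x0e: read f8 77 as little → 0x77f8
  op=0x77f8>>11=0xe ⇒ goto (J)
  imm: (w>>0)&0x7ff=0x7f8 (s11→-8) → #-8
  target = base 0x0744 + off 0x0e + 2 + imm -8 = 0x074c

0x074c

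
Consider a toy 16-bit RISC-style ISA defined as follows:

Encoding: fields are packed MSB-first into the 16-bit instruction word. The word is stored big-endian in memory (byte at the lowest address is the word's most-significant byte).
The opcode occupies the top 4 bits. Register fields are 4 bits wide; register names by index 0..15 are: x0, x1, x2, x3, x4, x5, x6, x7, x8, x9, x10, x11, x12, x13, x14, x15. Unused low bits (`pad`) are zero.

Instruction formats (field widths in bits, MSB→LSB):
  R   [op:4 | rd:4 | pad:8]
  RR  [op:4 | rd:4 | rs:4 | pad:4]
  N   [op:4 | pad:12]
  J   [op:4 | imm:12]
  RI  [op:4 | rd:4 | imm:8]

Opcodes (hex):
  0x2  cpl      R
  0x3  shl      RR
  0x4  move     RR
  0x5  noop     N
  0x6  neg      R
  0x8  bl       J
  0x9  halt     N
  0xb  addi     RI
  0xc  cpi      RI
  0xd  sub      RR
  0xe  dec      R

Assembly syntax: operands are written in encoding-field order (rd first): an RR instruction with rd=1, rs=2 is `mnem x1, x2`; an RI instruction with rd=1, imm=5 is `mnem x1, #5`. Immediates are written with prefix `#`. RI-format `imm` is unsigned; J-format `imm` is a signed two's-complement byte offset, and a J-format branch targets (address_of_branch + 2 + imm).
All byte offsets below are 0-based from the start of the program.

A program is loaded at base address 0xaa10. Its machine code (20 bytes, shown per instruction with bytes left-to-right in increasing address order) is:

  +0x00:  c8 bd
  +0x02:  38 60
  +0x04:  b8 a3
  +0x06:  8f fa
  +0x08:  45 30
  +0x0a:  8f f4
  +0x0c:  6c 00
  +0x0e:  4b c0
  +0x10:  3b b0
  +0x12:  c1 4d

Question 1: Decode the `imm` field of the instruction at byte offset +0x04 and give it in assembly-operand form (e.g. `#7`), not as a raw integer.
@+04  big-endian(b8 a3) = 0xb8a3
  top 4b → 0xb → addi [RI]
  rd@[11:8]=0x8 ⇒ x8
  imm@[7:0]=0xa3 ⇒ #163

#163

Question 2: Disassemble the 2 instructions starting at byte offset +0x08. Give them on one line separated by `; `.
move x5, x3; bl #-12

+0x08: 45 30 ⇒ word 0x4530 (big)
  opcode bits[15:12]=0x4: move/RR
  [11:8] rd=5 = x5
  [7:4] rs=3 = x3
+0x0a: 8f f4 ⇒ word 0x8ff4 (big)
  opcode bits[15:12]=0x8: bl/J
  [11:0] imm=4084 (s12→-12) = #-12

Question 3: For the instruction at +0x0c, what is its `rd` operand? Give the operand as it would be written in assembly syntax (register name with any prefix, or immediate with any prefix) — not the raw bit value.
x12

@+0c  big-endian(6c 00) = 0x6c00
  op=0x6c00>>12=0x6 ⇒ neg (R)
  rd@[11:8]=0xc ⇒ x12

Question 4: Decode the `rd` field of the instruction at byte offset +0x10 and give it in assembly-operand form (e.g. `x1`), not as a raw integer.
@+10  big-endian(3b b0) = 0x3bb0
  top 4b → 0x3 → shl [RR]
  rd: (w>>8)&0xf=0xb → x11
  rs: (w>>4)&0xf=0xb → x11

x11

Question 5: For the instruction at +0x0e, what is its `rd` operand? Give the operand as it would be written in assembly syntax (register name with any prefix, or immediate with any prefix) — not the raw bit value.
x11

[0e] 4b c0 → 0x4bc0
  op=0x4bc0>>12=0x4 ⇒ move (RR)
  [11:8] rd=11 = x11
  [7:4] rs=12 = x12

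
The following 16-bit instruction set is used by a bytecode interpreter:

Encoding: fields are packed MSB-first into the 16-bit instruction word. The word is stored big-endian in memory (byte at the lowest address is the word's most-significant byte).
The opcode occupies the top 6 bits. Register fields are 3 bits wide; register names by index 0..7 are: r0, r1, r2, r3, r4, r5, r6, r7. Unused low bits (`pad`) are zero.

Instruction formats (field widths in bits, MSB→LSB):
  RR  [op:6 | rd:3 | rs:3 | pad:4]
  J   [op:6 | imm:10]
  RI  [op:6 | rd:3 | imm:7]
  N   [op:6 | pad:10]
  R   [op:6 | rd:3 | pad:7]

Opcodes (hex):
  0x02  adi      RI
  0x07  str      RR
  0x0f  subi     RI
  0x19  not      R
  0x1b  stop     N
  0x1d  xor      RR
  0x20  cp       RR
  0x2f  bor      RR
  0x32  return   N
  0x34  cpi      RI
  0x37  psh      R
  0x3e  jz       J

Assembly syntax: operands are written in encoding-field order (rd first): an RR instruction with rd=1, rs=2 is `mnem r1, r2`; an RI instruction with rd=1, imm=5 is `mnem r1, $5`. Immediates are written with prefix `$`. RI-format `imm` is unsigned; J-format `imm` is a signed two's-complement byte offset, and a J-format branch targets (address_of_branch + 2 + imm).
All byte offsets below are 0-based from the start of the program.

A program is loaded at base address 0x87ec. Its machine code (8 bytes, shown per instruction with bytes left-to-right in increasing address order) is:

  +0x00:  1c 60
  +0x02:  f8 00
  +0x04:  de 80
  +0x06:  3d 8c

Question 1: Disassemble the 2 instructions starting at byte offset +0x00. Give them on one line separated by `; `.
off 0x00: read 1c 60 as big → 0x1c60
  top 6b → 0x7 → str [RR]
  rd: (w>>7)&0x7=0x0 → r0
  rs: (w>>4)&0x7=0x6 → r6
off 0x02: read f8 00 as big → 0xf800
  top 6b → 0x3e → jz [J]
  imm: (w>>0)&0x3ff=0x0 → $0

str r0, r6; jz $0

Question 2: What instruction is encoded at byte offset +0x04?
psh r5

@+04  big-endian(de 80) = 0xde80
  top 6b → 0x37 → psh [R]
  rd: (w>>7)&0x7=0x5 → r5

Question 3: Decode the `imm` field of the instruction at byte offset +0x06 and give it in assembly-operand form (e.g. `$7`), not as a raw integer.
off 0x06: read 3d 8c as big → 0x3d8c
  top 6b → 0xf → subi [RI]
  [9:7] rd=3 = r3
  [6:0] imm=12 = $12

$12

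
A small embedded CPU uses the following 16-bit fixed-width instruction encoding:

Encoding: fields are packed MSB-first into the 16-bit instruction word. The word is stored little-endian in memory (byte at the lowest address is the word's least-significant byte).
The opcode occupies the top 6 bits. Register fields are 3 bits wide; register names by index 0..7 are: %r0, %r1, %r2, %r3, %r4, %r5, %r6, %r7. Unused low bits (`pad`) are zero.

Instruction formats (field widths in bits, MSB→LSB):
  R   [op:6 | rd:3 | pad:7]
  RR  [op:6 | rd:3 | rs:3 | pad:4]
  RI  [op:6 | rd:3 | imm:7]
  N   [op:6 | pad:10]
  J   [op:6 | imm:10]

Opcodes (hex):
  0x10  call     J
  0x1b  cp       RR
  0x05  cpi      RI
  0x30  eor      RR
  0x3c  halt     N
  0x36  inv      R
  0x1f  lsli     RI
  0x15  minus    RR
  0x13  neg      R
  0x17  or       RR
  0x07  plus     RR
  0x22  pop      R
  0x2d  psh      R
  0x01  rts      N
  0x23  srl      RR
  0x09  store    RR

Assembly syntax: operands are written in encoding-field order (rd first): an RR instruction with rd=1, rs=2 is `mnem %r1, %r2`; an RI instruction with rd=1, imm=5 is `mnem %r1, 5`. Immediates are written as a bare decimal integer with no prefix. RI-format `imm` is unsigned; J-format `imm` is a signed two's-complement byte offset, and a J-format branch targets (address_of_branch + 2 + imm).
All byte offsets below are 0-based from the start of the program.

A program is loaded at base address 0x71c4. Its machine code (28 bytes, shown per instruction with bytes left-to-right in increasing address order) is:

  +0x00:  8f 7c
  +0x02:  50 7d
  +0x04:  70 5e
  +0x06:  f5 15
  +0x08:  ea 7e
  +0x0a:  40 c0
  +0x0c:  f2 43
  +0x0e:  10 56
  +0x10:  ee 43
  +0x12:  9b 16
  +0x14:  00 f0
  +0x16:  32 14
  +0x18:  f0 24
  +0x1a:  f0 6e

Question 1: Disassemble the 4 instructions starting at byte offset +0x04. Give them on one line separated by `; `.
+0x04: 70 5e ⇒ word 0x5e70 (little)
  top 6b → 0x17 → or [RR]
  rd: (w>>7)&0x7=0x4 → %r4
  rs: (w>>4)&0x7=0x7 → %r7
+0x06: f5 15 ⇒ word 0x15f5 (little)
  top 6b → 0x5 → cpi [RI]
  rd: (w>>7)&0x7=0x3 → %r3
  imm: (w>>0)&0x7f=0x75 → 117
+0x08: ea 7e ⇒ word 0x7eea (little)
  top 6b → 0x1f → lsli [RI]
  rd: (w>>7)&0x7=0x5 → %r5
  imm: (w>>0)&0x7f=0x6a → 106
+0x0a: 40 c0 ⇒ word 0xc040 (little)
  top 6b → 0x30 → eor [RR]
  rd: (w>>7)&0x7=0x0 → %r0
  rs: (w>>4)&0x7=0x4 → %r4

or %r4, %r7; cpi %r3, 117; lsli %r5, 106; eor %r0, %r4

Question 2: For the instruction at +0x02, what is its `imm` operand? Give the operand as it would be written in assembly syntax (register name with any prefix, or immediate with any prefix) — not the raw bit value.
80

[02] 50 7d → 0x7d50
  opcode bits[15:10]=0x1f: lsli/RI
  [9:7] rd=2 = %r2
  [6:0] imm=80 = 80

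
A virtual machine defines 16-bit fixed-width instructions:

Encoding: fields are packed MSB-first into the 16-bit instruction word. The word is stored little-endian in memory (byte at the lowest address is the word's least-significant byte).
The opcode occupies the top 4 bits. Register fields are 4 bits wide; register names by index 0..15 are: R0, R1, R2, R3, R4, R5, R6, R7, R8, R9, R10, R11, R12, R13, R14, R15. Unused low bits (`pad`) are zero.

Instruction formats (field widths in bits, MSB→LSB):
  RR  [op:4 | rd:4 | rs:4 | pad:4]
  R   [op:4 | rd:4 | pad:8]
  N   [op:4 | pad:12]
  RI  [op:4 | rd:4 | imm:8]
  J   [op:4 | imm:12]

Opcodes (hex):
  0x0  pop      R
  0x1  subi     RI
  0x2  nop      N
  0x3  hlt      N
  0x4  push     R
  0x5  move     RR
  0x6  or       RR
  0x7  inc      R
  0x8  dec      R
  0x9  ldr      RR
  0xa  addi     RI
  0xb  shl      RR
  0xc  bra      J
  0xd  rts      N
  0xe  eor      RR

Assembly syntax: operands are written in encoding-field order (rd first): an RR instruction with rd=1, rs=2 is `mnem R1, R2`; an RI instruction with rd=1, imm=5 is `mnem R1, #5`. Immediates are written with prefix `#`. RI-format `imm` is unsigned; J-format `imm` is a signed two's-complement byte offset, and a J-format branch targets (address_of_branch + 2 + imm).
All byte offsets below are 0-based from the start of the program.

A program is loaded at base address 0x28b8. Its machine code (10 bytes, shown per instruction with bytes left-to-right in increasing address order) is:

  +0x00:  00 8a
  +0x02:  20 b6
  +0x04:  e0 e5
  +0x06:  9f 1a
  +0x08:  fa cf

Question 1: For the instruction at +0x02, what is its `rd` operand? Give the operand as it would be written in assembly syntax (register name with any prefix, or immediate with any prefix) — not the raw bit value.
+0x02: 20 b6 ⇒ word 0xb620 (little)
  op=0xb620>>12=0xb ⇒ shl (RR)
  [11:8] rd=6 = R6
  [7:4] rs=2 = R2

R6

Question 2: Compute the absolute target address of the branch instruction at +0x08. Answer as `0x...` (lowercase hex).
0x28bc

[08] fa cf → 0xcffa
  op=0xcffa>>12=0xc ⇒ bra (J)
  [11:0] imm=4090 (s12→-6) = #-6
  target = base 0x28b8 + off 0x08 + 2 + imm -6 = 0x28bc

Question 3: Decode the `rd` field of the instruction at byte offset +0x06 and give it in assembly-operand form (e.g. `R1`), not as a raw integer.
R10

[06] 9f 1a → 0x1a9f
  top 4b → 0x1 → subi [RI]
  [11:8] rd=10 = R10
  [7:0] imm=159 = #159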